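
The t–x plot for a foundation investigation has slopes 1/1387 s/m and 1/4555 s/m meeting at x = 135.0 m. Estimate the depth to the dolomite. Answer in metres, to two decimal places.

49.29 m

h = (x_cross/2)·√((V₂−V₁)/(V₂+V₁)).
(V₂−V₁)/(V₂+V₁) = (4555−1387)/(4555+1387) = 0.5332; √ = 0.7302.
h = (135.0/2)·0.7302 = 49.29 m.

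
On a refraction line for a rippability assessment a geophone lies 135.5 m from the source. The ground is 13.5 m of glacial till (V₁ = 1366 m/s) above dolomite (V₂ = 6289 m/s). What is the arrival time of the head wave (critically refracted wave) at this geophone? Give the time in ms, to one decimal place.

t = x/V₂ + 2h·√(V₂²−V₁²)/(V₁V₂).
√(V₂²−V₁²) = √(6289²−1366²) = 6138.9 m/s; delay term = 2·13.5·6138.9/(1366·6289) = 0.01929 s.
t = 135.5/6289 + 0.01929 = 0.04084 s.

40.8 ms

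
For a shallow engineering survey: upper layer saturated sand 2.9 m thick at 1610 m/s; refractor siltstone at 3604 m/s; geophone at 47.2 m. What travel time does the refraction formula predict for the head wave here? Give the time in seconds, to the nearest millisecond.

t = x/V₂ + 2h·√(V₂²−V₁²)/(V₁V₂).
√(V₂²−V₁²) = √(3604²−1610²) = 3224.4 m/s; delay term = 2·2.9·3224.4/(1610·3604) = 0.00322 s.
t = 47.2/3604 + 0.00322 = 0.01632 s.

0.016 s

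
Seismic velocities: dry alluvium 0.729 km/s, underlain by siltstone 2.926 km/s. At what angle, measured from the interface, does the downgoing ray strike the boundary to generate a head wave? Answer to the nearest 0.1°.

75.6°

At critical incidence the refracted ray runs along the interface (θ₂ = 90°), so sin θ_c = V₁/V₂.
θ_c = arcsin(0.729/2.926) = arcsin 0.2491 = 14.43°.
Measured from the interface: 90° − 14.43° = 75.57°.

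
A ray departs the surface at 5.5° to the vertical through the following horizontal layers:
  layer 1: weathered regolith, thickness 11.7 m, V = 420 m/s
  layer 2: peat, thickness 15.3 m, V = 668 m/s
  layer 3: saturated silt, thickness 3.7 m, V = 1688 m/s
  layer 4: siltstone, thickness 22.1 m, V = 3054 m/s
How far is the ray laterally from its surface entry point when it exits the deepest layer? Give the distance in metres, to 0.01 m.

Apply Snell's law at each interface; in layer i the horizontal offset is hᵢ·tan θᵢ.
Layer 1: θ = 5.50°; offset = 11.7·tan 5.50° = 1.1266 m.
Layer 2: sin θ = 668·sin 5.5°/420 = 0.1524, θ = 8.77°; offset = 15.3·tan 8.77° = 2.3599 m.
Layer 3: sin θ = 1688·sin 5.5°/420 = 0.3852, θ = 22.66°; offset = 3.7·tan 22.66° = 1.5445 m.
Layer 4: sin θ = 3054·sin 5.5°/420 = 0.6969, θ = 44.18°; offset = 22.1·tan 44.18° = 21.4775 m.
Σ offsets = 26.5085 m.

26.51 m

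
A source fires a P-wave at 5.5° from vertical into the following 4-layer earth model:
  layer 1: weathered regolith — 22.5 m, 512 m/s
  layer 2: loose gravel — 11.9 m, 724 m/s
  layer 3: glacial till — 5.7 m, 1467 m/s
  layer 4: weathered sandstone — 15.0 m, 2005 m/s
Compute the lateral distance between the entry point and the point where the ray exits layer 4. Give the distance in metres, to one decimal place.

11.5 m

Ray parameter p = sin 5.5° / 512 m/s = 1.8720e-04 s/m.
Layer 1: θ = 5.50°; offset = 22.5·tan 5.50° = 2.167 m.
Layer 2: sin θ = p·724 = 0.1355 → θ = 7.79°; offset = 11.9·tan 7.79° = 1.628 m.
Layer 3: sin θ = p·1467 = 0.2746 → θ = 15.94°; offset = 5.7·tan 15.94° = 1.628 m.
Layer 4: sin θ = p·2005 = 0.3753 → θ = 22.04°; offset = 15.0·tan 22.04° = 6.074 m.
Σ offsets = 11.496 m.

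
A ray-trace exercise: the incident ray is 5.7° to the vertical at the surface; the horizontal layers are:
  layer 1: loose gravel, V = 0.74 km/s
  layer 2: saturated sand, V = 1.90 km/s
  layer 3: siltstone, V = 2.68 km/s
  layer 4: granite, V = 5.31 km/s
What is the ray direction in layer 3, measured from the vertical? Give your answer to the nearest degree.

Ray parameter p = sin 5.7° / 0.74 = 1.3422e-01 s/km.
sin θ_3 = p·V_3 = 1.3422e-01 × 2.68 = 0.3597.
θ_3 = 21.08° from the vertical.

21°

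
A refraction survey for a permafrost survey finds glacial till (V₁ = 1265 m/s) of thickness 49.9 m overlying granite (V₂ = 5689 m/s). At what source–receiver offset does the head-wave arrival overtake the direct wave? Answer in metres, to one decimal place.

x_cross = 2h·√((V₂+V₁)/(V₂−V₁)).
(V₂+V₁)/(V₂−V₁) = (5689+1265)/(5689−1265) = 1.5719; √ = 1.2537.
x_cross = 2·49.9·1.2537 = 125.12 m.

125.1 m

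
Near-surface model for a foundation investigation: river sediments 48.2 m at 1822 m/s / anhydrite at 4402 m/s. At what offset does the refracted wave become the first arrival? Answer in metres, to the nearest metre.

150 m

x_cross = 2h·√((V₂+V₁)/(V₂−V₁)).
(V₂+V₁)/(V₂−V₁) = (4402+1822)/(4402−1822) = 2.4124; √ = 1.5532.
x_cross = 2·48.2·1.5532 = 149.73 m.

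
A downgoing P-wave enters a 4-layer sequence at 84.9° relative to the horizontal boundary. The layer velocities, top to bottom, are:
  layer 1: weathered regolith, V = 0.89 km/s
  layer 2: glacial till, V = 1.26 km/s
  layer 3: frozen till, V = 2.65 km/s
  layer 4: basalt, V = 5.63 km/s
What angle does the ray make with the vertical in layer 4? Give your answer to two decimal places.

From the normal: θ₁ = 90° − 84.9° = 5.1°.
Snell's law across each interface conserves sin θ / V, so sin θ_4 = V_4·sin θ₁/V₁.
sin θ_4 = 5.63 × sin 5.1° / 0.89 = 0.5623.
θ_4 = arcsin 0.5623 = 34.22°.

34.22°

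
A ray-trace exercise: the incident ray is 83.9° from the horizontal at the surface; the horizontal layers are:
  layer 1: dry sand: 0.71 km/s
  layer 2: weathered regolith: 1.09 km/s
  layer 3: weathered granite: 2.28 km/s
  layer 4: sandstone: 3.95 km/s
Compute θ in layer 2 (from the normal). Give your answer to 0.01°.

9.39°

From the normal: θ₁ = 90° − 83.9° = 6.1°.
Ray parameter p = sin 6.1° / 0.71 = 1.4967e-01 s/km.
sin θ_2 = p·V_2 = 1.4967e-01 × 1.09 = 0.1631.
θ_2 = arcsin 0.1631 = 9.39°.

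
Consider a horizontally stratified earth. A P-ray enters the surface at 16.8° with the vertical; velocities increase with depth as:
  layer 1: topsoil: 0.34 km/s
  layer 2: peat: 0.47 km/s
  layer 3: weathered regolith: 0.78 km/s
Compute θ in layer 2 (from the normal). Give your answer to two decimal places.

Snell's law across each interface conserves sin θ / V, so sin θ_2 = V_2·sin θ₁/V₁.
sin θ_2 = 0.47 × sin 16.8° / 0.34 = 0.3995.
θ_2 = 23.55° from the vertical.

23.55°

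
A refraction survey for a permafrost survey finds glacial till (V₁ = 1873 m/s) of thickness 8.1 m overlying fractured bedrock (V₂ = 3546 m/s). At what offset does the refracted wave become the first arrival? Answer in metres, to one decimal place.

x_cross = 2h·√((V₂+V₁)/(V₂−V₁)).
(V₂+V₁)/(V₂−V₁) = (3546+1873)/(3546−1873) = 3.2391; √ = 1.7997.
x_cross = 2·8.1·1.7997 = 29.16 m.

29.2 m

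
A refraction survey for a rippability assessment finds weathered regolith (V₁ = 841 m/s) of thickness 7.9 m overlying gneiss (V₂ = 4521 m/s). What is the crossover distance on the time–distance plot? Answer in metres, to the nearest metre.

19 m

x_cross = 2h·√((V₂+V₁)/(V₂−V₁)).
(V₂+V₁)/(V₂−V₁) = (4521+841)/(4521−841) = 1.4571; √ = 1.2071.
x_cross = 2·7.9·1.2071 = 19.07 m.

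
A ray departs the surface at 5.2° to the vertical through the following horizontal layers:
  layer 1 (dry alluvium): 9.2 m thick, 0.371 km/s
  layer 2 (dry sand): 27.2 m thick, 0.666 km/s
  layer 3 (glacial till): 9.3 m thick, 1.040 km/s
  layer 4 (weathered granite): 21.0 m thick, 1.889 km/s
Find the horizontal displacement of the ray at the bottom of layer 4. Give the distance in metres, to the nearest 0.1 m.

18.7 m

Apply Snell's law at each interface; in layer i the horizontal offset is hᵢ·tan θᵢ.
Layer 1: θ = 5.20°; offset = 9.2·tan 5.20° = 0.837 m.
Layer 2: sin θ = 0.666·sin 5.2°/0.371 = 0.1627, θ = 9.36°; offset = 27.2·tan 9.36° = 4.485 m.
Layer 3: sin θ = 1.040·sin 5.2°/0.371 = 0.2541, θ = 14.72°; offset = 9.3·tan 14.72° = 2.443 m.
Layer 4: sin θ = 1.889·sin 5.2°/0.371 = 0.4615, θ = 27.48°; offset = 21.0·tan 27.48° = 10.923 m.
Summing the layer offsets gives 18.689 m.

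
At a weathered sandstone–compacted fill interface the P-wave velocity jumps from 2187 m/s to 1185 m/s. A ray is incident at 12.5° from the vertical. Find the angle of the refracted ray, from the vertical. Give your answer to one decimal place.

6.7°

Snell's law: sin θ₂ = (V₂/V₁)·sin θ₁ = (1185/2187)·sin 12.5° = 0.1173.
θ₂ = sin⁻¹(0.1173) = 6.73° (from vertical).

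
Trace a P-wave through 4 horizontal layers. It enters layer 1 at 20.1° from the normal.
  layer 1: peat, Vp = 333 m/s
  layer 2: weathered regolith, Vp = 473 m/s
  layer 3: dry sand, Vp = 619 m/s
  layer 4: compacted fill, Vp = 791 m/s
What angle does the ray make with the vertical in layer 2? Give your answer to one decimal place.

29.2°

Ray parameter p = sin 20.1° / 333 = 1.0320e-03 s/m.
sin θ_2 = p·V_2 = 1.0320e-03 × 473 = 0.4881.
θ_2 = 29.22° from the vertical.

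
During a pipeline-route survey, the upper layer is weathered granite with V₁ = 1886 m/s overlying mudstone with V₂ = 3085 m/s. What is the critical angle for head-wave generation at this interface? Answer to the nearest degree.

38°

Critical incidence: sin θ_c = V₁/V₂ = 1886/3085 = 0.6113.
θ_c = arcsin 0.6113 = 37.69°.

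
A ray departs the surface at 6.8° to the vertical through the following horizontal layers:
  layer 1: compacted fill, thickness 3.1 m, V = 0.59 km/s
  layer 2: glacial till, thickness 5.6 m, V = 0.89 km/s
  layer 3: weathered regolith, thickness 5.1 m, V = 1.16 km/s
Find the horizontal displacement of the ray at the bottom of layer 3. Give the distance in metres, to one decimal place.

p = sin θ₁/V₁ = sin 6.8°/0.59 = 2.0068e-01 s/km is conserved through the stack.
Layer 1: θ = 6.80°; offset = 3.1·tan 6.80° = 0.370 m.
Layer 2: sin θ = p·0.89 = 0.1786 → θ = 10.29°; offset = 5.6·tan 10.29° = 1.017 m.
Layer 3: sin θ = p·1.16 = 0.2328 → θ = 13.46°; offset = 5.1·tan 13.46° = 1.221 m.
Summing the layer offsets gives 2.607 m.

2.6 m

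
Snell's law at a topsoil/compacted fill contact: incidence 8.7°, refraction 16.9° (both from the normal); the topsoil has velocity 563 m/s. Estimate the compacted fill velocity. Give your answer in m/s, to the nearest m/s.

1082 m/s

sin 8.7° = 0.1513; sin 16.9° = 0.2907.
V₂ = V₁·(sin θ₂/sin θ₁) = 563·(0.2907/0.1513) = 1082.01 m/s.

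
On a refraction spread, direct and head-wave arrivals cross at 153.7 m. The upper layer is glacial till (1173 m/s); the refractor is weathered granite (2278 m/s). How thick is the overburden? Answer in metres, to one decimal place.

x_cross = 2h·√((V₂+V₁)/(V₂−V₁)) → h = x_cross / (2·√((V₂+V₁)/(V₂−V₁))).
√((V₂+V₁)/(V₂−V₁)) = √((2278+1173)/(2278−1173)) = 1.7672.
h = 153.7 / (2·1.7672) = 43.49 m.

43.5 m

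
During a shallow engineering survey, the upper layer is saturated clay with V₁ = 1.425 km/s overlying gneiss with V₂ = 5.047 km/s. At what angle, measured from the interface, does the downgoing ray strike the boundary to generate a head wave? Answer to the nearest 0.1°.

At critical incidence the refracted ray runs along the interface (θ₂ = 90°), so sin θ_c = V₁/V₂.
θ_c = arcsin(1.425/5.047) = arcsin 0.2823 = 16.40°.
Measured from the interface: 90° − 16.40° = 73.60°.

73.6°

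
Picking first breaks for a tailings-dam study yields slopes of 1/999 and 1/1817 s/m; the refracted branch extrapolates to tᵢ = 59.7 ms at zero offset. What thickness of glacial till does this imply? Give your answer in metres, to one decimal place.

θ_c = arcsin(999/1817) = 33.35°; cos θ_c = 0.8353.
tᵢ = 2h cos θ_c/V₁ ⇒ h = tᵢ·V₁/(2 cos θ_c) = 0.0597·999/(2·0.8353) = 35.70 m.

35.7 m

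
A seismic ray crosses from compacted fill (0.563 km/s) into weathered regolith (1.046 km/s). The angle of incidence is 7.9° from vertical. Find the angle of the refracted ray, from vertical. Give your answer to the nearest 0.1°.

Snell's law: sin θ₂ = (V₂/V₁)·sin θ₁ = (1.046/0.563)·sin 7.9° = 0.2554.
θ₂ = arcsin 0.2554 = 14.79° from the normal.

14.8°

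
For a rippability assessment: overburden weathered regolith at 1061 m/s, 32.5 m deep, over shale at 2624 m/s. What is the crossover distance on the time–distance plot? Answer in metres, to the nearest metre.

θ_c = arcsin(1061/2624) = 23.85°, so cos θ_c = 0.9146 and tᵢ = 2h cos θ_c/V₁ = 0.0560 s.
At crossover x/V₁ = x/V₂ + tᵢ ⇒ x = tᵢ/(1/V₁ − 1/V₂) = 0.05603/(9.4251e-04 − 3.8110e-04) = 99.81 m.

100 m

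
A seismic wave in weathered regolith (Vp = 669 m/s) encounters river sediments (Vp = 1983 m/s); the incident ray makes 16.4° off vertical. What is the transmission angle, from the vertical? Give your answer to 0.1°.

56.8°

Snell's law: sin θ₂ = (V₂/V₁)·sin θ₁ = (1983/669)·sin 16.4° = 0.8369.
θ₂ = arcsin 0.8369 = 56.81° from the normal.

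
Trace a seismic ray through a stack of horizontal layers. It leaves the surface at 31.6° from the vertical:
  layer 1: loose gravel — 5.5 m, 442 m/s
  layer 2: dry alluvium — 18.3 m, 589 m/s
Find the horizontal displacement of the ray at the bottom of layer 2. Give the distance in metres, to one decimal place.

21.2 m

Ray parameter p = sin 31.6° / 442 m/s = 1.1855e-03 s/m.
Layer 1: θ = 31.60°; offset = 5.5·tan 31.60° = 3.384 m.
Layer 2: sin θ = p·589 = 0.6983 → θ = 44.29°; offset = 18.3·tan 44.29° = 17.850 m.
Total horizontal offset = 21.234 m.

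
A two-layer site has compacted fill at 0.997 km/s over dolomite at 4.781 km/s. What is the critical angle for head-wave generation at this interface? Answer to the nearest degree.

12°

Critical incidence: sin θ_c = V₁/V₂ = 0.997/4.781 = 0.2085.
θ_c = arcsin 0.2085 = 12.04°.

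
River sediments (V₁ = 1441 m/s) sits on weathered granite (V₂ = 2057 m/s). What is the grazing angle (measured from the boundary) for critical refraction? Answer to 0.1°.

45.5°

Critical incidence: sin θ_c = V₁/V₂ = 1441/2057 = 0.7005.
θ_c = arcsin 0.7005 = 44.47°.
Measured from the interface: 90° − 44.47° = 45.53°.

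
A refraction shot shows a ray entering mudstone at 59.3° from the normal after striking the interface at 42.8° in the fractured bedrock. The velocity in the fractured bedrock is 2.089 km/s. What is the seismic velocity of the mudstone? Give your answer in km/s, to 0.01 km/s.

Snell's law: sin 42.8°/V₁ = sin 59.3°/V₂.
V₂ = V₁·sin 59.3°/sin 42.8° = 2.089 × 1.2655 = 2.64 km/s.

2.64 km/s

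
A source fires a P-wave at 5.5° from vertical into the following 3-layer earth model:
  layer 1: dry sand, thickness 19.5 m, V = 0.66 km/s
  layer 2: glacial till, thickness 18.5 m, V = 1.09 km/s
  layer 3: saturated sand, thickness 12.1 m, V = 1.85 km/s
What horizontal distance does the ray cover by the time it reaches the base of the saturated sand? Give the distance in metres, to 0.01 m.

Apply Snell's law at each interface; in layer i the horizontal offset is hᵢ·tan θᵢ.
Layer 1: θ = 5.50°; offset = 19.5·tan 5.50° = 1.8776 m.
Layer 2: sin θ = 1.09·sin 5.5°/0.66 = 0.1583, θ = 9.11°; offset = 18.5·tan 9.11° = 2.9658 m.
Layer 3: sin θ = 1.85·sin 5.5°/0.66 = 0.2687, θ = 15.58°; offset = 12.1·tan 15.58° = 3.3748 m.
Total horizontal offset = 8.2182 m.

8.22 m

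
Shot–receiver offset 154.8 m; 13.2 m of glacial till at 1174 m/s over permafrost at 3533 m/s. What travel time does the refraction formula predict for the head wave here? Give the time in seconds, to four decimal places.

t = x/V₂ + 2h·√(V₂²−V₁²)/(V₁V₂).
√(V₂²−V₁²) = √(3533²−1174²) = 3332.2 m/s; delay term = 2·13.2·3332.2/(1174·3533) = 0.02121 s.
t = 154.8/3533 + 0.02121 = 0.06502 s.

0.0650 s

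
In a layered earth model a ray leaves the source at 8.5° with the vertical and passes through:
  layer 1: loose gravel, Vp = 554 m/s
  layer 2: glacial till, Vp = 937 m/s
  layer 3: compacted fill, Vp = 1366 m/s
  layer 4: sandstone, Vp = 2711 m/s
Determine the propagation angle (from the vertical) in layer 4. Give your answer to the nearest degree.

46°

Snell's law across each interface conserves sin θ / V, so sin θ_4 = V_4·sin θ₁/V₁.
sin θ_4 = 2711 × sin 8.5° / 554 = 0.7233.
θ_4 = 46.33° from the vertical.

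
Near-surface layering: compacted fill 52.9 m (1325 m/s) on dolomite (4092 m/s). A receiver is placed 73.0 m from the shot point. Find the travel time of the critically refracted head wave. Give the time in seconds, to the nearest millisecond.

0.093 s

t = x/V₂ + 2h·√(V₂²−V₁²)/(V₁V₂).
√(V₂²−V₁²) = √(4092²−1325²) = 3871.5 m/s; delay term = 2·52.9·3871.5/(1325·4092) = 0.07555 s.
t = 73.0/4092 + 0.07555 = 0.09339 s.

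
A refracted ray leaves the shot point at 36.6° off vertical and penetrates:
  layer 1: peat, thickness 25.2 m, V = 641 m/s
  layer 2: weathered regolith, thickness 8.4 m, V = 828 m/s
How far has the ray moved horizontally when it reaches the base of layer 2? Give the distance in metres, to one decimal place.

Apply Snell's law at each interface; in layer i the horizontal offset is hᵢ·tan θᵢ.
Layer 1: θ = 36.60°; offset = 25.2·tan 36.60° = 18.715 m.
Layer 2: sin θ = 828·sin 36.6°/641 = 0.7702, θ = 50.37°; offset = 8.4·tan 50.37° = 10.142 m.
Σ offsets = 28.858 m.

28.9 m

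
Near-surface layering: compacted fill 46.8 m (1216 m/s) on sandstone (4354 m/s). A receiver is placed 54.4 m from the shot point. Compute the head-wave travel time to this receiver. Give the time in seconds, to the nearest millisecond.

θ_c = arcsin(V₁/V₂) = arcsin(1216/4354) = 16.22°, cos θ_c = 0.9602.
Intercept time tᵢ = 2h cos θ_c / V₁ = 2·46.8·0.9602/1216 = 0.07391 s.
t = x/V₂ + tᵢ = 54.4/4354 + 0.07391 = 0.08641 s.

0.086 s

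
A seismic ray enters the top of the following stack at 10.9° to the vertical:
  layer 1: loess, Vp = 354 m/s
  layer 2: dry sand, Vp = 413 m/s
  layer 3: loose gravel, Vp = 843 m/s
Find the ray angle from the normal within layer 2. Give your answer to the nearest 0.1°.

Ray parameter p = sin 10.9° / 354 = 5.3417e-04 s/m.
sin θ_2 = p·V_2 = 5.3417e-04 × 413 = 0.2206.
θ_2 = 12.74° from the vertical.

12.7°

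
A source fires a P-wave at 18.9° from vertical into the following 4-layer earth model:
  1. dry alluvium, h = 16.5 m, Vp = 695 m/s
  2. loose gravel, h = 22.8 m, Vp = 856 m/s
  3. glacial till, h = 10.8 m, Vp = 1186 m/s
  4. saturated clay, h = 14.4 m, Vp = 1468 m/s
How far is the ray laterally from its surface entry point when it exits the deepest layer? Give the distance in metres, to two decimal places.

p = sin θ₁/V₁ = sin 18.9°/695 = 4.6607e-04 s/m is conserved through the stack.
Layer 1: θ = 18.90°; offset = 16.5·tan 18.90° = 5.6492 m.
Layer 2: sin θ = p·856 = 0.3990 → θ = 23.51°; offset = 22.8·tan 23.51° = 9.9198 m.
Layer 3: sin θ = p·1186 = 0.5528 → θ = 33.56°; offset = 10.8·tan 33.56° = 7.1637 m.
Layer 4: sin θ = p·1468 = 0.6842 → θ = 43.17°; offset = 14.4·tan 43.17° = 13.5092 m.
Summing the layer offsets gives 36.2418 m.

36.24 m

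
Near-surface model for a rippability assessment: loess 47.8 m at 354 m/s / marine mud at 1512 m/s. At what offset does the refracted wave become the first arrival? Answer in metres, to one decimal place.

θ_c = arcsin(354/1512) = 13.54°, so cos θ_c = 0.9722 and tᵢ = 2h cos θ_c/V₁ = 0.2626 s.
At crossover x/V₁ = x/V₂ + tᵢ ⇒ x = tᵢ/(1/V₁ − 1/V₂) = 0.26255/(2.8249e-03 − 6.6138e-04) = 121.36 m.

121.4 m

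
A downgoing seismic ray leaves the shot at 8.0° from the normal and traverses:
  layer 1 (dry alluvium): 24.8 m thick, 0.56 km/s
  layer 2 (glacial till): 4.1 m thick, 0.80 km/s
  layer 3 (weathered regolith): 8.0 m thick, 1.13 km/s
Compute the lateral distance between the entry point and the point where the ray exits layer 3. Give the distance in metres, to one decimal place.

p = sin θ₁/V₁ = sin 8.0°/0.56 = 2.4852e-01 s/km is conserved through the stack.
Layer 1: θ = 8.00°; offset = 24.8·tan 8.00° = 3.485 m.
Layer 2: sin θ = p·0.80 = 0.1988 → θ = 11.47°; offset = 4.1·tan 11.47° = 0.832 m.
Layer 3: sin θ = p·1.13 = 0.2808 → θ = 16.31°; offset = 8.0·tan 16.31° = 2.341 m.
Total horizontal offset = 6.658 m.

6.7 m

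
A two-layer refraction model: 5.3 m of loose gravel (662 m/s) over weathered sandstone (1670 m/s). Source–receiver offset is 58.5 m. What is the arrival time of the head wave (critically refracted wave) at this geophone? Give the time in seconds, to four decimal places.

θ_c = arcsin(V₁/V₂) = arcsin(662/1670) = 23.35°, cos θ_c = 0.9181.
Intercept time tᵢ = 2h cos θ_c / V₁ = 2·5.3·0.9181/662 = 0.01470 s.
t = x/V₂ + tᵢ = 58.5/1670 + 0.01470 = 0.04973 s.

0.0497 s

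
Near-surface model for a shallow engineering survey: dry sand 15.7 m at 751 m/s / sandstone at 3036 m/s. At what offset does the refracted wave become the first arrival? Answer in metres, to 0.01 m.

40.42 m

x_cross = 2h·√((V₂+V₁)/(V₂−V₁)).
(V₂+V₁)/(V₂−V₁) = (3036+751)/(3036−751) = 1.6573; √ = 1.2874.
x_cross = 2·15.7·1.2874 = 40.42 m.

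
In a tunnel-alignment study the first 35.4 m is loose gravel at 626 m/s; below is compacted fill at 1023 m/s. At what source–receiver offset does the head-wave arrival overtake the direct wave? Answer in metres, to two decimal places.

144.29 m

θ_c = arcsin(626/1023) = 37.73°, so cos θ_c = 0.7909 and tᵢ = 2h cos θ_c/V₁ = 0.0895 s.
At crossover x/V₁ = x/V₂ + tᵢ ⇒ x = tᵢ/(1/V₁ − 1/V₂) = 0.08945/(1.5974e-03 − 9.7752e-04) = 144.29 m.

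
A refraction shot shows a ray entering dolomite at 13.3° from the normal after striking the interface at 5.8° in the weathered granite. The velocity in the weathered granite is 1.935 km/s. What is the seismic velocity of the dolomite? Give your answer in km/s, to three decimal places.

4.405 km/s

sin 5.8° = 0.1011; sin 13.3° = 0.2300.
V₂ = V₁·(sin θ₂/sin θ₁) = 1.935·(0.2300/0.1011) = 4.405 km/s.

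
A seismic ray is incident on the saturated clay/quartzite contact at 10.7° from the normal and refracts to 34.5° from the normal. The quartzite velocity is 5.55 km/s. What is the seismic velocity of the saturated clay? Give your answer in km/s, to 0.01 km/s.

1.82 km/s

sin 10.7° = 0.1857; sin 34.5° = 0.5664.
V₁ = V₂·(sin θ₁/sin θ₂) = 5.55·(0.1857/0.5664) = 1.82 km/s.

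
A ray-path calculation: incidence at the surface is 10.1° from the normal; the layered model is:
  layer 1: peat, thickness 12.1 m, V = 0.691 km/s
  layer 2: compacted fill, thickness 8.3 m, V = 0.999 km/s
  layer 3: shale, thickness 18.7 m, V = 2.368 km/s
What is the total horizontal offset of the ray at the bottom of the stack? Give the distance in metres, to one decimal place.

18.4 m

Apply Snell's law at each interface; in layer i the horizontal offset is hᵢ·tan θᵢ.
Layer 1: θ = 10.10°; offset = 12.1·tan 10.10° = 2.155 m.
Layer 2: sin θ = 0.999·sin 10.1°/0.691 = 0.2535, θ = 14.69°; offset = 8.3·tan 14.69° = 2.175 m.
Layer 3: sin θ = 2.368·sin 10.1°/0.691 = 0.6010, θ = 36.94°; offset = 18.7·tan 36.94° = 14.060 m.
Σ offsets = 18.391 m.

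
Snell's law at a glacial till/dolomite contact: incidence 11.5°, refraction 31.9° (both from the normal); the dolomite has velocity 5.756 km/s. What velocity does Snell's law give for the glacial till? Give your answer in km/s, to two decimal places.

sin 11.5° = 0.1994; sin 31.9° = 0.5284.
V₁ = V₂·(sin θ₁/sin θ₂) = 5.756·(0.1994/0.5284) = 2.17 km/s.

2.17 km/s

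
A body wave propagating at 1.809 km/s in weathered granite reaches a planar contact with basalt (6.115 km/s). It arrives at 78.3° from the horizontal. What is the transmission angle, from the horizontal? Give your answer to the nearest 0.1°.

Angle from the normal: 90° − 78.3° = 11.7°.
Snell's law: sin θ₂ = (V₂/V₁)·sin θ₁ = (6.115/1.809)·sin 11.7° = 0.6855.
θ₂ = sin⁻¹(0.6855) = 43.27° (from vertical).
From the interface: 90° − 43.27° = 46.73°.

46.7°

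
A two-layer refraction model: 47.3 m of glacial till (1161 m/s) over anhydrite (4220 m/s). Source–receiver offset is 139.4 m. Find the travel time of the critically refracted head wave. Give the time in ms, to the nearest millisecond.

111 ms

t = x/V₂ + 2h·√(V₂²−V₁²)/(V₁V₂).
√(V₂²−V₁²) = √(4220²−1161²) = 4057.2 m/s; delay term = 2·47.3·4057.2/(1161·4220) = 0.07834 s.
t = 139.4/4220 + 0.07834 = 0.11137 s.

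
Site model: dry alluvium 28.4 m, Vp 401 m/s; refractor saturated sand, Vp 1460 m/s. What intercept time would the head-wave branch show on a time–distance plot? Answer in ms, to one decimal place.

θ_c = arcsin(V₁/V₂) = arcsin(401/1460) = 15.94°; cos θ_c = 0.9615.
tᵢ = 2h·cos θ_c / V₁ = 2·28.4·0.9615 / 401 = 0.13620 s.

136.2 ms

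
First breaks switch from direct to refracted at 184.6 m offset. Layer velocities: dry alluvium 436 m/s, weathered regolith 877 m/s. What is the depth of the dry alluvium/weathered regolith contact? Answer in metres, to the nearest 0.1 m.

53.5 m

x_cross = 2h·√((V₂+V₁)/(V₂−V₁)) → h = x_cross / (2·√((V₂+V₁)/(V₂−V₁))).
√((V₂+V₁)/(V₂−V₁)) = √((877+436)/(877−436)) = 1.7255.
h = 184.6 / (2·1.7255) = 53.49 m.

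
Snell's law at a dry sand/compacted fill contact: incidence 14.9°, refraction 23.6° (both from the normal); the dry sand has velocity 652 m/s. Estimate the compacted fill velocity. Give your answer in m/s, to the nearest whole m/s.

1015 m/s

Snell's law: sin 14.9°/V₁ = sin 23.6°/V₂.
V₂ = V₁·sin 23.6°/sin 14.9° = 652 × 1.5570 = 1015.15 m/s.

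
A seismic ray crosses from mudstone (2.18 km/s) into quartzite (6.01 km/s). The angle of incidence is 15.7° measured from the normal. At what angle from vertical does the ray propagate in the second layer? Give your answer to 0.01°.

48.25°

Snell's law: sin θ₂ = (V₂/V₁)·sin θ₁ = (6.01/2.18)·sin 15.7° = 0.7460.
θ₂ = arcsin 0.7460 = 48.25° from the normal.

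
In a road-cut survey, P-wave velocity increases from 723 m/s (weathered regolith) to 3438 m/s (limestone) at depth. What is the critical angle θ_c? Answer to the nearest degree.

Critical incidence: sin θ_c = V₁/V₂ = 723/3438 = 0.2103.
θ_c = arcsin 0.2103 = 12.14°.

12°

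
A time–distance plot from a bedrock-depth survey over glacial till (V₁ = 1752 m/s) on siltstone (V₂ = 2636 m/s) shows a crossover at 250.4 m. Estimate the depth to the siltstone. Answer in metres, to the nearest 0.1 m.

56.2 m

x_cross = 2h·√((V₂+V₁)/(V₂−V₁)) → h = x_cross / (2·√((V₂+V₁)/(V₂−V₁))).
√((V₂+V₁)/(V₂−V₁)) = √((2636+1752)/(2636−1752)) = 2.2280.
h = 250.4 / (2·2.2280) = 56.19 m.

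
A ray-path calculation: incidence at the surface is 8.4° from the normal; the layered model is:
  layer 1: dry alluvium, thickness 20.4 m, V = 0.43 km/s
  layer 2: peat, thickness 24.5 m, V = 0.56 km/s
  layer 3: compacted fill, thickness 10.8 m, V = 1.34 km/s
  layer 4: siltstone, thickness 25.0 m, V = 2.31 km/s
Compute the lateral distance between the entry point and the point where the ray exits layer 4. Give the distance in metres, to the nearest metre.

Apply Snell's law at each interface; in layer i the horizontal offset is hᵢ·tan θᵢ.
Layer 1: θ = 8.40°; offset = 20.4·tan 8.40° = 3.012 m.
Layer 2: sin θ = 0.56·sin 8.4°/0.43 = 0.1902, θ = 10.97°; offset = 24.5·tan 10.97° = 4.748 m.
Layer 3: sin θ = 1.34·sin 8.4°/0.43 = 0.4552, θ = 27.08°; offset = 10.8·tan 27.08° = 5.522 m.
Layer 4: sin θ = 2.31·sin 8.4°/0.43 = 0.7848, θ = 51.70°; offset = 25.0·tan 51.70° = 31.655 m.
Σ offsets = 44.937 m.

45 m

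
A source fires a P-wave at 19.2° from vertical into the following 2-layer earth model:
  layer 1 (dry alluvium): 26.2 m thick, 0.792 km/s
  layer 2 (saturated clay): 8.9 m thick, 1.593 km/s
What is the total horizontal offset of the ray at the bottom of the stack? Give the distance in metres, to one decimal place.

17.0 m

Apply Snell's law at each interface; in layer i the horizontal offset is hᵢ·tan θᵢ.
Layer 1: θ = 19.20°; offset = 26.2·tan 19.20° = 9.124 m.
Layer 2: sin θ = 1.593·sin 19.2°/0.792 = 0.6615, θ = 41.41°; offset = 8.9·tan 41.41° = 7.850 m.
Summing the layer offsets gives 16.974 m.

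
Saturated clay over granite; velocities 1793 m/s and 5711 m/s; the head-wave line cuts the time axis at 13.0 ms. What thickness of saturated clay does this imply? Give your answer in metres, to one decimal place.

12.3 m

θ_c = arcsin(1793/5711) = 18.30°; cos θ_c = 0.9494.
tᵢ = 2h cos θ_c/V₁ ⇒ h = tᵢ·V₁/(2 cos θ_c) = 0.013·1793/(2·0.9494) = 12.28 m.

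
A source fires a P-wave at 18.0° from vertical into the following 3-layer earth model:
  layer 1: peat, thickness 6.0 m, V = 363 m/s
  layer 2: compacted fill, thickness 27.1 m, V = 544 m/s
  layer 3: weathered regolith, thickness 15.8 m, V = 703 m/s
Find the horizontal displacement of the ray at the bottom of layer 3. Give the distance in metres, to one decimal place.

Apply Snell's law at each interface; in layer i the horizontal offset is hᵢ·tan θᵢ.
Layer 1: θ = 18.00°; offset = 6.0·tan 18.00° = 1.950 m.
Layer 2: sin θ = 544·sin 18.0°/363 = 0.4631, θ = 27.59°; offset = 27.1·tan 27.59° = 14.160 m.
Layer 3: sin θ = 703·sin 18.0°/363 = 0.5985, θ = 36.76°; offset = 15.8·tan 36.76° = 11.802 m.
Summing the layer offsets gives 27.912 m.

27.9 m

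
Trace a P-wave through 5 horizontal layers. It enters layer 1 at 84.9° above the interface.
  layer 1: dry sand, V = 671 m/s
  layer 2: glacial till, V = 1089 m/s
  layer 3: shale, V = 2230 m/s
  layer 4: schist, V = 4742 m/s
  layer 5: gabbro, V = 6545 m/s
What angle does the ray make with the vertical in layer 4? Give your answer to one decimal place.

38.9°

From the normal: θ₁ = 90° − 84.9° = 5.1°.
Ray parameter p = sin 5.1° / 671 = 1.3248e-04 s/m.
sin θ_4 = p·V_4 = 1.3248e-04 × 4742 = 0.6282.
θ_4 = arcsin 0.6282 = 38.92°.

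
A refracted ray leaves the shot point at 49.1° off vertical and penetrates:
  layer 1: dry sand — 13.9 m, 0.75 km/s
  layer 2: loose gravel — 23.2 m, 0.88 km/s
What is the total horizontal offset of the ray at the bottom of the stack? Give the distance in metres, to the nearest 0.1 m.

Apply Snell's law at each interface; in layer i the horizontal offset is hᵢ·tan θᵢ.
Layer 1: θ = 49.10°; offset = 13.9·tan 49.10° = 16.047 m.
Layer 2: sin θ = 0.88·sin 49.1°/0.75 = 0.8869, θ = 62.48°; offset = 23.2·tan 62.48° = 44.533 m.
Total horizontal offset = 60.580 m.

60.6 m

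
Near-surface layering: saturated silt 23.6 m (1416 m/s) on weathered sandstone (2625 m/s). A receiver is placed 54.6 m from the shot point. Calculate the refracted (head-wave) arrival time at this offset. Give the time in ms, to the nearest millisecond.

49 ms

t = x/V₂ + 2h·√(V₂²−V₁²)/(V₁V₂).
√(V₂²−V₁²) = √(2625²−1416²) = 2210.3 m/s; delay term = 2·23.6·2210.3/(1416·2625) = 0.02807 s.
t = 54.6/2625 + 0.02807 = 0.04887 s.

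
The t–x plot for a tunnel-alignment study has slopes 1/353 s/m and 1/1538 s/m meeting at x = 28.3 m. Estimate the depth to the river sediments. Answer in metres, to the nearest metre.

11 m

x_cross = 2h·√((V₂+V₁)/(V₂−V₁)) → h = x_cross / (2·√((V₂+V₁)/(V₂−V₁))).
√((V₂+V₁)/(V₂−V₁)) = √((1538+353)/(1538−353)) = 1.2632.
h = 28.3 / (2·1.2632) = 11.20 m.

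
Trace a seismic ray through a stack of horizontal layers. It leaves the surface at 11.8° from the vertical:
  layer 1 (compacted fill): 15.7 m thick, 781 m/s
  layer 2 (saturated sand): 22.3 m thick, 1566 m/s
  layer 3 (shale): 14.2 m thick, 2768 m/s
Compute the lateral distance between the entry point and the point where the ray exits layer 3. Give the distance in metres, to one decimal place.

28.2 m

Apply Snell's law at each interface; in layer i the horizontal offset is hᵢ·tan θᵢ.
Layer 1: θ = 11.80°; offset = 15.7·tan 11.80° = 3.280 m.
Layer 2: sin θ = 1566·sin 11.8°/781 = 0.4100, θ = 24.21°; offset = 22.3·tan 24.21° = 10.025 m.
Layer 3: sin θ = 2768·sin 11.8°/781 = 0.7248, θ = 46.45°; offset = 14.2·tan 46.45° = 14.937 m.
Total horizontal offset = 28.243 m.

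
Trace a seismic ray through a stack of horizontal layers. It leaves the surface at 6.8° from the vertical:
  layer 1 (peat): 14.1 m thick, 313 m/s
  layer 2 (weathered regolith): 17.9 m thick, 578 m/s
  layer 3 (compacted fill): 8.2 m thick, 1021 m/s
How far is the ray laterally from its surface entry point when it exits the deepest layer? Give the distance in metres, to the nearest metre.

Apply Snell's law at each interface; in layer i the horizontal offset is hᵢ·tan θᵢ.
Layer 1: θ = 6.80°; offset = 14.1·tan 6.80° = 1.681 m.
Layer 2: sin θ = 578·sin 6.8°/313 = 0.2187, θ = 12.63°; offset = 17.9·tan 12.63° = 4.011 m.
Layer 3: sin θ = 1021·sin 6.8°/313 = 0.3862, θ = 22.72°; offset = 8.2·tan 22.72° = 3.434 m.
Σ offsets = 9.126 m.

9 m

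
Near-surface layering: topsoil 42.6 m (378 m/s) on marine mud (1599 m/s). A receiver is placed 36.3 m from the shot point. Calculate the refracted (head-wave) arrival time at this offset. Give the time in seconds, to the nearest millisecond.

t = x/V₂ + 2h·√(V₂²−V₁²)/(V₁V₂).
√(V₂²−V₁²) = √(1599²−378²) = 1553.7 m/s; delay term = 2·42.6·1553.7/(378·1599) = 0.21901 s.
t = 36.3/1599 + 0.21901 = 0.24171 s.

0.242 s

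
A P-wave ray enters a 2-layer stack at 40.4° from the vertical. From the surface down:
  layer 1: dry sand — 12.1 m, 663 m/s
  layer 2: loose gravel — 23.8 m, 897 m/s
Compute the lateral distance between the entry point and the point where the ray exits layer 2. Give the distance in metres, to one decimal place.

53.7 m

Apply Snell's law at each interface; in layer i the horizontal offset is hᵢ·tan θᵢ.
Layer 1: θ = 40.40°; offset = 12.1·tan 40.40° = 10.298 m.
Layer 2: sin θ = 897·sin 40.4°/663 = 0.8769, θ = 61.27°; offset = 23.8·tan 61.27° = 43.412 m.
Summing the layer offsets gives 53.710 m.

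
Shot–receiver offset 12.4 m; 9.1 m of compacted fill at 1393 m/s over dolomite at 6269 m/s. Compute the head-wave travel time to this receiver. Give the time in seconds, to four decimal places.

t = x/V₂ + 2h·√(V₂²−V₁²)/(V₁V₂).
√(V₂²−V₁²) = √(6269²−1393²) = 6112.3 m/s; delay term = 2·9.1·6112.3/(1393·6269) = 0.01274 s.
t = 12.4/6269 + 0.01274 = 0.01472 s.

0.0147 s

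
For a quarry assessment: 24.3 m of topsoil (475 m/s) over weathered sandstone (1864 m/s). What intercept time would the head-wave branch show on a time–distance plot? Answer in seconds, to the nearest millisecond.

0.099 s

tᵢ = 2h·√(V₂²−V₁²)/(V₁V₂).
√(V₂²−V₁²) = √(1864²−475²) = 1802.5 m/s.
tᵢ = 2·24.3·1802.5/(475·1864) = 0.09894 s.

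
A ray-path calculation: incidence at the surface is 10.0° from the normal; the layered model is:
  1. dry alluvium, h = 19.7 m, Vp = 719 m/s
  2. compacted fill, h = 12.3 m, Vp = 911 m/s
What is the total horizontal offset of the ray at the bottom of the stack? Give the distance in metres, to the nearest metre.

Apply Snell's law at each interface; in layer i the horizontal offset is hᵢ·tan θᵢ.
Layer 1: θ = 10.00°; offset = 19.7·tan 10.00° = 3.474 m.
Layer 2: sin θ = 911·sin 10.0°/719 = 0.2200, θ = 12.71°; offset = 12.3·tan 12.71° = 2.774 m.
Summing the layer offsets gives 6.248 m.

6 m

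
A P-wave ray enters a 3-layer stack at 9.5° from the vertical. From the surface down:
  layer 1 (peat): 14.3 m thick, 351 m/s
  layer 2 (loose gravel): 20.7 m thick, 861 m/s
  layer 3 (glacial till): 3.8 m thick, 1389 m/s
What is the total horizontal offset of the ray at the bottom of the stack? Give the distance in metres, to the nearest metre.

Ray parameter p = sin 9.5° / 351 m/s = 4.7022e-04 s/m.
Layer 1: θ = 9.50°; offset = 14.3·tan 9.50° = 2.393 m.
Layer 2: sin θ = p·861 = 0.4049 → θ = 23.88°; offset = 20.7·tan 23.88° = 9.165 m.
Layer 3: sin θ = p·1389 = 0.6531 → θ = 40.78°; offset = 3.8·tan 40.78° = 3.278 m.
Σ offsets = 14.836 m.

15 m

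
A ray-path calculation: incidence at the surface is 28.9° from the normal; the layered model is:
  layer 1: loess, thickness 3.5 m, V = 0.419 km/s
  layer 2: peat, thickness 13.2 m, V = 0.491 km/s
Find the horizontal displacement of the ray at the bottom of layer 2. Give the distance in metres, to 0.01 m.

p = sin θ₁/V₁ = sin 28.9°/0.419 = 1.1534e+00 s/km is conserved through the stack.
Layer 1: θ = 28.90°; offset = 3.5·tan 28.90° = 1.9321 m.
Layer 2: sin θ = p·0.491 = 0.5663 → θ = 34.49°; offset = 13.2·tan 34.49° = 9.0703 m.
Summing the layer offsets gives 11.0024 m.

11.00 m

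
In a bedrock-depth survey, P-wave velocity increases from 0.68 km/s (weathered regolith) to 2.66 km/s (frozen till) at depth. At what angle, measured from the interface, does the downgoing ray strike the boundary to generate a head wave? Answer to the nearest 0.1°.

75.2°

Critical incidence: sin θ_c = V₁/V₂ = 0.68/2.66 = 0.2556.
θ_c = arcsin 0.2556 = 14.81°.
Measured from the interface: 90° − 14.81° = 75.19°.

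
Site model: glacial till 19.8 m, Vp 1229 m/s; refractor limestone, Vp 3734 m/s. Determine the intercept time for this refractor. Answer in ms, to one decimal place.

tᵢ = 2h·√(V₂²−V₁²)/(V₁V₂).
√(V₂²−V₁²) = √(3734²−1229²) = 3525.9 m/s.
tᵢ = 2·19.8·3525.9/(1229·3734) = 0.03043 s.

30.4 ms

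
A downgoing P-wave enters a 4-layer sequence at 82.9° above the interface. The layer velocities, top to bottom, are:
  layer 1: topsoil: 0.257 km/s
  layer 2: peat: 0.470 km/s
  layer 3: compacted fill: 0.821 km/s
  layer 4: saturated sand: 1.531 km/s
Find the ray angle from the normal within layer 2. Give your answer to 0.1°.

From the normal: θ₁ = 90° − 82.9° = 7.1°.
Snell's law across each interface conserves sin θ / V, so sin θ_2 = V_2·sin θ₁/V₁.
sin θ_2 = 0.470 × sin 7.1° / 0.257 = 0.2260.
θ_2 = 13.06° from the vertical.

13.1°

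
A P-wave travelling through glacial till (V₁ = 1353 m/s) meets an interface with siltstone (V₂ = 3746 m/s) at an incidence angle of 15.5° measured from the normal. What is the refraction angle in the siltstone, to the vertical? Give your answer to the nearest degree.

Snell's law: sin θ₂ = (V₂/V₁)·sin θ₁ = (3746/1353)·sin 15.5° = 0.7399.
θ₂ = sin⁻¹(0.7399) = 47.72° (from vertical).

48°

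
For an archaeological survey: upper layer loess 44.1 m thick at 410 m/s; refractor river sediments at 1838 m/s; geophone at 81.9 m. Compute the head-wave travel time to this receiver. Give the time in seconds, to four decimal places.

θ_c = arcsin(V₁/V₂) = arcsin(410/1838) = 12.89°, cos θ_c = 0.9748.
Intercept time tᵢ = 2h cos θ_c / V₁ = 2·44.1·0.9748/410 = 0.20970 s.
t = x/V₂ + tᵢ = 81.9/1838 + 0.20970 = 0.25426 s.

0.2543 s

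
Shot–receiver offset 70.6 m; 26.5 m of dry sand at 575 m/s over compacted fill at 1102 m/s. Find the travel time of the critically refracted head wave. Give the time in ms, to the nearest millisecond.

143 ms

t = x/V₂ + 2h·√(V₂²−V₁²)/(V₁V₂).
√(V₂²−V₁²) = √(1102²−575²) = 940.1 m/s; delay term = 2·26.5·940.1/(575·1102) = 0.07863 s.
t = 70.6/1102 + 0.07863 = 0.14270 s.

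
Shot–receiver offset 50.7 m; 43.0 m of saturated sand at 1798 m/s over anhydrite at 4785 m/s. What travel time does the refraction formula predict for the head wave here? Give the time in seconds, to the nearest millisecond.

0.055 s

θ_c = arcsin(V₁/V₂) = arcsin(1798/4785) = 22.07°, cos θ_c = 0.9267.
Intercept time tᵢ = 2h cos θ_c / V₁ = 2·43.0·0.9267/1798 = 0.04433 s.
t = x/V₂ + tᵢ = 50.7/4785 + 0.04433 = 0.05492 s.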